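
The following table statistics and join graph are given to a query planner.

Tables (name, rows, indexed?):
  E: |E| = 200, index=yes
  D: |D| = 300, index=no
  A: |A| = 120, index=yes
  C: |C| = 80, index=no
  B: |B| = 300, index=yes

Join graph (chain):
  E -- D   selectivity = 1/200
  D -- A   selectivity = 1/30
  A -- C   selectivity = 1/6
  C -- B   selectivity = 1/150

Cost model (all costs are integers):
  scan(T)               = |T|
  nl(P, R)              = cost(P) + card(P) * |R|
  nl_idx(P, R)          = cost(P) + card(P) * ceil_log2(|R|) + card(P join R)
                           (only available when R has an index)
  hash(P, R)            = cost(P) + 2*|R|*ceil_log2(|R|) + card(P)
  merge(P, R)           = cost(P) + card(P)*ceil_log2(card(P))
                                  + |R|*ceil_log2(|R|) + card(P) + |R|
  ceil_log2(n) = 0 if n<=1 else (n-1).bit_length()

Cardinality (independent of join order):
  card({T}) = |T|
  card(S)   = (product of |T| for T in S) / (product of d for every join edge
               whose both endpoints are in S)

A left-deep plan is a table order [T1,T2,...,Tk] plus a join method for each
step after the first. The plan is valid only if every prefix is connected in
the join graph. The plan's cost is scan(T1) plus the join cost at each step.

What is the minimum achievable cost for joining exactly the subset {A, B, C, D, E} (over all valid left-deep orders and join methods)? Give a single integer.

28700

Selinger DP over subsets of {A,B,C,D,E}:
  {E}: scan cost=200, card=200
  {D}: scan cost=300, card=300
  {A}: scan cost=120, card=120
  {C}: scan cost=80, card=80
  {B}: scan cost=300, card=300
  {DE}: card=300; try (E,nl_idx)→3000, (E,hash)→3800, (D,merge)→5000, (E,merge)→5100, (D,hash)→5800, (D,nl)→60200 …(+1); best=3000 via (E,nl_idx)
  {AD}: card=1200; try (A,hash)→2280, (A,nl_idx)→3600, (D,merge)→4080, (A,merge)→4260, (D,hash)→5640, (D,nl)→36120 …(+1); best=2280 via (A,hash)
  {AC}: card=1600; try (C,hash)→1360, (A,merge)→1680, (C,merge)→1720, (A,hash)→1840, (A,nl_idx)→2240, (A,nl)→9680 …(+1); best=1360 via (C,hash)
  {BC}: card=160; try (B,nl_idx)→960, (C,hash)→1720, (B,merge)→3720, (C,merge)→3940, (B,hash)→5560, (B,nl)→24080 …(+1); best=960 via (B,nl_idx)
  {ADE}: card=1200; try (A,hash)→4980, (A,nl_idx)→6300, (E,hash)→6680, (A,merge)→6960, (E,nl_idx)→13080, (E,merge)→18480 …(+2); best=4980 via (A,hash)
  {ACD}: card=16000; try (C,hash)→4600, (D,hash)→8360, (C,merge)→17320, (D,merge)→23560, (C,nl)→98280, (D,nl)→481360; best=4600 via (C,hash)
  {ABC}: card=3200; try (A,hash)→2800, (A,merge)→3360, (A,nl_idx)→5280, (B,hash)→8360, (B,nl_idx)→18960, (A,nl)→20160 …(+2); best=2800 via (A,hash)
  {ACDE}: card=16000; try (C,hash)→7300, (C,merge)→20020, (E,hash)→23800, (C,nl)→100980, (E,nl_idx)→148600, (E,merge)→246400 …(+1); best=7300 via (C,hash)
  {ABCD}: card=32000; try (D,hash)→11400, (B,hash)→26000, (D,merge)→47400, (B,nl_idx)→180600, (B,merge)→247600, (D,nl)→962800 …(+1); best=11400 via (D,hash)
  {ABCDE}: card=32000; try (B,hash)→28700, (E,hash)→46600, (B,nl_idx)→183300, (B,merge)→250300, (E,nl_idx)→299400, (E,merge)→525200 …(+2); best=28700 via (B,hash)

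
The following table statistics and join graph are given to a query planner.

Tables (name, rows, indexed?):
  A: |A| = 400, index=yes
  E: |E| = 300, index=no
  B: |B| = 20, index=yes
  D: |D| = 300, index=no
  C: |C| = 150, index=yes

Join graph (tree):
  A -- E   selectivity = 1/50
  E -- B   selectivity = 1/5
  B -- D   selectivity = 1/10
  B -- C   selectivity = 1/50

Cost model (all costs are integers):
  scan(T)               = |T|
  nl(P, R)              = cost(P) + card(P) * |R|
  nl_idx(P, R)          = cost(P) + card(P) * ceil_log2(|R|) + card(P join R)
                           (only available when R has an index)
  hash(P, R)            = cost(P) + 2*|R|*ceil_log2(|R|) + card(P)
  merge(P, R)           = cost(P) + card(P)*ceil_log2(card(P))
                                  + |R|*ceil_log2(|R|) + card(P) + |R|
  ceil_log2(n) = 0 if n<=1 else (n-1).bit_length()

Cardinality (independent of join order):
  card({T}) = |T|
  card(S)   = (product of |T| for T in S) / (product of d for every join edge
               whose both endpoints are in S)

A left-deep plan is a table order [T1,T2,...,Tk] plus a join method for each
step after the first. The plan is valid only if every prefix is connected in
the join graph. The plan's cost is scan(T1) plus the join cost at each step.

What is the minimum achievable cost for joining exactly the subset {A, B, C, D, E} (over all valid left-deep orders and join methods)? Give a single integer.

48660

Selinger DP over subsets of {A,B,C,D,E}:
  {A}: scan cost=400, card=400
  {E}: scan cost=300, card=300
  {B}: scan cost=20, card=20
  {D}: scan cost=300, card=300
  {C}: scan cost=150, card=150
  {AE}: card=2400; try (A,nl_idx)→5400, (E,hash)→6200, (A,merge)→7300, (E,merge)→7400, (A,hash)→7800, (A,nl)→120300 …(+1); best=5400 via (A,nl_idx)
  {BE}: card=1200; try (B,hash)→800, (B,nl_idx)→3000, (E,merge)→3140, (B,merge)→3420, (E,hash)→5440, (E,nl)→6020 …(+1); best=800 via (B,hash)
  {BD}: card=600; try (B,hash)→800, (B,nl_idx)→2400, (D,merge)→3140, (B,merge)→3420, (D,hash)→5440, (D,nl)→6020 …(+1); best=800 via (B,hash)
  {BC}: card=60; try (C,nl_idx)→240, (B,hash)→500, (B,nl_idx)→960, (C,merge)→1490, (B,merge)→1620, (C,hash)→2440 …(+2); best=240 via (C,nl_idx)
  {ABE}: card=9600; try (B,hash)→8000, (A,hash)→9200, (A,merge)→19200, (A,nl_idx)→21200, (B,nl_idx)→27000, (B,merge)→36720 …(+2); best=8000 via (B,hash)
  {BDE}: card=36000; try (E,hash)→6800, (D,hash)→7400, (E,merge)→10400, (D,merge)→18200, (E,nl)→180800, (D,nl)→360800; best=6800 via (E,hash)
  {BCE}: card=3600; try (E,merge)→3660, (C,hash)→4400, (E,hash)→5700, (C,nl_idx)→14000, (C,merge)→16550, (E,nl)→18240 …(+1); best=3660 via (E,merge)
  {BCD}: card=1800; try (D,merge)→3660, (C,hash)→3800, (D,hash)→5700, (C,nl_idx)→7400, (C,merge)→8750, (D,nl)→18240 …(+1); best=3660 via (D,merge)
  {ABDE}: card=288000; try (D,hash)→23000, (A,hash)→50000, (D,merge)→155000, (A,nl_idx)→618800, (A,merge)→622800, (D,nl)→2888000 …(+1); best=23000 via (D,hash)
  {ABCE}: card=28800; try (A,hash)→14460, (C,hash)→20000, (A,merge)→54460, (A,nl_idx)→64860, (C,nl_idx)→113600, (C,merge)→153350 …(+2); best=14460 via (A,hash)
  {BCDE}: card=108000; try (E,hash)→10860, (D,hash)→12660, (E,merge)→28260, (C,hash)→45200, (D,merge)→53460, (C,nl_idx)→402800 …(+4); best=10860 via (E,hash)
  {ABCDE}: card=864000; try (D,hash)→48660, (A,hash)→126060, (C,hash)→313400, (D,merge)→478260, (A,nl_idx)→1846860, (A,merge)→1958860 …(+5); best=48660 via (D,hash)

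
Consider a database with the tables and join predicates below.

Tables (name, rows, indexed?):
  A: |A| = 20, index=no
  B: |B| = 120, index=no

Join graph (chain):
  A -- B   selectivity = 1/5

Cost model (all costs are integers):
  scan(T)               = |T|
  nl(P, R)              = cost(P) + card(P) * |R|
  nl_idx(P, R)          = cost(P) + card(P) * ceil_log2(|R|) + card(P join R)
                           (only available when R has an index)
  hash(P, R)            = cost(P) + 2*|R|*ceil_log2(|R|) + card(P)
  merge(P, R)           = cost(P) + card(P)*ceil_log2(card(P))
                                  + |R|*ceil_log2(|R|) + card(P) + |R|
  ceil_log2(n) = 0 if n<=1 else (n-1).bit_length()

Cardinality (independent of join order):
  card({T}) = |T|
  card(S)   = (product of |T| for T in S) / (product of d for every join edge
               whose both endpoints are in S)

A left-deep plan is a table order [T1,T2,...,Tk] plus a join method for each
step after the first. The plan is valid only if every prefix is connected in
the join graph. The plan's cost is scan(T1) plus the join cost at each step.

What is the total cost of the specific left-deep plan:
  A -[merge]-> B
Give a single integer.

step 1: scan A: cost=20, card=20
step 2: join B via merge
    card(P join B) = 20*120/(5) = 480
    cost = 20 + 20*5 + 120*7 + 20 + 120 = 1100

1100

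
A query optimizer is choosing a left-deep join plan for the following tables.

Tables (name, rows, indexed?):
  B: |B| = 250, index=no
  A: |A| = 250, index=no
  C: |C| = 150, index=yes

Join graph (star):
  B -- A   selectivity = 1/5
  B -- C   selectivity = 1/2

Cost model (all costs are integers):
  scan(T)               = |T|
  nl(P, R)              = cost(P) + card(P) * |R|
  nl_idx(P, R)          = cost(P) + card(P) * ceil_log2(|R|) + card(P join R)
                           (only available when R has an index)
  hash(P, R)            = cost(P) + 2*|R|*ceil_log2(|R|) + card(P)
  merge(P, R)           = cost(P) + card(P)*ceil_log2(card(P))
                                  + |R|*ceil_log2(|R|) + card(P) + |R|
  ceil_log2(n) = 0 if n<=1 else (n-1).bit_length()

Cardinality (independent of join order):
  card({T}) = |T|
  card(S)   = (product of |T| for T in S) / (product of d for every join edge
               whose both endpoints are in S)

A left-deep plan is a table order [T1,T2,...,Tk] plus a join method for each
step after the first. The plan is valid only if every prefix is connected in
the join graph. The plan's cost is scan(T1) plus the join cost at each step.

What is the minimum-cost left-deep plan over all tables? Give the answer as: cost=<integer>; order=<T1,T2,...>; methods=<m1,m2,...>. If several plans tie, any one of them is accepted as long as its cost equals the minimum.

Selinger DP (subsets sized 1..n):
  {B}: scan cost=250, card=250
  {A}: scan cost=250, card=250
  {C}: scan cost=150, card=150
  {AB}: card=12500; try (B,hash)→4500, (A,hash)→4500, (B,merge)→4750, (A,merge)→4750, (B,nl)→62750, (A,nl)→62750; best=4500 via (B,hash)
  {BC}: card=18750; try (C,hash)→2900, (B,merge)→3750, (C,merge)→3850, (B,hash)→4300, (C,nl_idx)→21000, (B,nl)→37650 …(+1); best=2900 via (C,hash)
  {ABC}: card=937500; try (C,hash)→19400, (A,hash)→25650, (C,merge)→193350, (A,merge)→305150, (C,nl_idx)→1042000, (C,nl)→1879500 …(+1); best=19400 via (C,hash)

cost=19400; order=A,B,C; methods=hash,hash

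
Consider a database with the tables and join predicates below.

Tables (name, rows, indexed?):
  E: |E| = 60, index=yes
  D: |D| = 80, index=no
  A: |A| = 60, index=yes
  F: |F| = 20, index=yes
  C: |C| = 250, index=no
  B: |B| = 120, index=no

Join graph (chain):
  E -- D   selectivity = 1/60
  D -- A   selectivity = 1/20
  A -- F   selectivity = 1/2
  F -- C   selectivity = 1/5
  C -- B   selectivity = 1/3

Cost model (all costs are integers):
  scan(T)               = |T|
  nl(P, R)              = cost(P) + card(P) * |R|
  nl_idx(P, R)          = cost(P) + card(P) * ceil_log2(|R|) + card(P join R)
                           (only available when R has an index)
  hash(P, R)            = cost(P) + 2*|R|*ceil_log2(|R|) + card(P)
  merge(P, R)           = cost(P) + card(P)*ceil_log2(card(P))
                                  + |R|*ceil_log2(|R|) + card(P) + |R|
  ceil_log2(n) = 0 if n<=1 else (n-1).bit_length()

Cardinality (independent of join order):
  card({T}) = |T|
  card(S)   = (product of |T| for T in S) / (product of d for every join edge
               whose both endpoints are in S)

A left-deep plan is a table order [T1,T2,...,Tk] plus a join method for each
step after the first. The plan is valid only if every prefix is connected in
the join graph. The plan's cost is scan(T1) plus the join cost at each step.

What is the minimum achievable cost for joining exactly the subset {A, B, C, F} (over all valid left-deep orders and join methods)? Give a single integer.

Selinger DP over subsets of {A,B,C,F}:
  {A}: scan cost=60, card=60
  {F}: scan cost=20, card=20
  {C}: scan cost=250, card=250
  {B}: scan cost=120, card=120
  {AF}: card=600; try (F,hash)→320, (A,merge)→560, (F,merge)→600, (A,nl_idx)→740, (A,hash)→760, (F,nl_idx)→960 …(+2); best=320 via (F,hash)
  {CF}: card=1000; try (F,hash)→700, (C,merge)→2390, (F,nl_idx)→2500, (F,merge)→2620, (C,hash)→4040, (C,nl)→5020 …(+1); best=700 via (F,hash)
  {BC}: card=10000; try (B,hash)→2180, (C,merge)→3330, (B,merge)→3460, (C,hash)→4240, (C,nl)→30120, (B,nl)→30250; best=2180 via (B,hash)
  {ACF}: card=30000; try (A,hash)→2420, (C,hash)→4920, (C,merge)→9170, (A,merge)→12120, (A,nl_idx)→36700, (A,nl)→60700 …(+1); best=2420 via (A,hash)
  {BCF}: card=40000; try (B,hash)→3380, (F,hash)→12380, (B,merge)→12660, (F,nl_idx)→92180, (B,nl)→120700, (F,merge)→152300 …(+1); best=3380 via (B,hash)
  {ABCF}: card=1200000; try (B,hash)→34100, (A,hash)→44100, (B,merge)→483380, (A,merge)→683800, (A,nl_idx)→1443380, (A,nl)→2403380 …(+1); best=34100 via (B,hash)

34100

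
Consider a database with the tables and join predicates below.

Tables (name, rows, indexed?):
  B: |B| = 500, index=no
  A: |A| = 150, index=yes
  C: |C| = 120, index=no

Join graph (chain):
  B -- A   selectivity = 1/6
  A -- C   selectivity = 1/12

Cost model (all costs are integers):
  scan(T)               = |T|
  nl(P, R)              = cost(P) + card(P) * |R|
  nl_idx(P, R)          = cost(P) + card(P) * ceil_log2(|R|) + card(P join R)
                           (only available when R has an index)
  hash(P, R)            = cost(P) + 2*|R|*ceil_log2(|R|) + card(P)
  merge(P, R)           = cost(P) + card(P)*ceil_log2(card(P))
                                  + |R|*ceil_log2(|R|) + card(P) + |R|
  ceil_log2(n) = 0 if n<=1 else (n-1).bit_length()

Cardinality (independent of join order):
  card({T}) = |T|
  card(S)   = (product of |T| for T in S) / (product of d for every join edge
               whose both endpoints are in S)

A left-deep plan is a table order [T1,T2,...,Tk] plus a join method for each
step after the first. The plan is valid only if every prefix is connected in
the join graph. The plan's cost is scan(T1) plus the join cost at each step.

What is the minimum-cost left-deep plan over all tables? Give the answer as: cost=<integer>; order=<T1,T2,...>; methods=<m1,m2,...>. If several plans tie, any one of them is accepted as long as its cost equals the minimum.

Selinger DP (subsets sized 1..n):
  {B}: scan cost=500, card=500
  {A}: scan cost=150, card=150
  {C}: scan cost=120, card=120
  {AB}: card=12500; try (A,hash)→3400, (B,merge)→6500, (A,merge)→6850, (B,hash)→9300, (A,nl_idx)→17000, (B,nl)→75150 …(+1); best=3400 via (A,hash)
  {AC}: card=1500; try (C,hash)→1980, (A,merge)→2430, (C,merge)→2460, (A,nl_idx)→2580, (A,hash)→2640, (A,nl)→18120 …(+1); best=1980 via (C,hash)
  {ABC}: card=125000; try (B,hash)→12480, (C,hash)→17580, (B,merge)→24980, (C,merge)→191860, (B,nl)→751980, (C,nl)→1503400; best=12480 via (B,hash)

cost=12480; order=A,C,B; methods=hash,hash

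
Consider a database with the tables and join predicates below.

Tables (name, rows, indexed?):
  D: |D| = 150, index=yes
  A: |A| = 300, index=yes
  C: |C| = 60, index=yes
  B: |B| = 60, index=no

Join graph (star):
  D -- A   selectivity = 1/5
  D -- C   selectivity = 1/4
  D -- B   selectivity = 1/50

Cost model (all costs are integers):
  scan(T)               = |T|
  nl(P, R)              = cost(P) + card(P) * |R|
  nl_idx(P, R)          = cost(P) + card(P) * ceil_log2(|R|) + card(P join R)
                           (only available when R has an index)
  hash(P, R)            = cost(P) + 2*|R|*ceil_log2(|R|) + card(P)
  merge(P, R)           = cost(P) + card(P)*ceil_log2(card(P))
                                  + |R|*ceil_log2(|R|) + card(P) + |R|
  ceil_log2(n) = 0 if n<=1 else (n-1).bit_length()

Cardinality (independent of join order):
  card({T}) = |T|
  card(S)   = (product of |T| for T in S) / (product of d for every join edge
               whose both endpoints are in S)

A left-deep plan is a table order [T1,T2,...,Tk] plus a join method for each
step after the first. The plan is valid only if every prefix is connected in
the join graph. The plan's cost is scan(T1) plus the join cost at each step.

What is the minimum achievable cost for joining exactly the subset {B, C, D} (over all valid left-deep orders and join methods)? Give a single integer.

Selinger DP over subsets of {B,C,D}:
  {D}: scan cost=150, card=150
  {C}: scan cost=60, card=60
  {B}: scan cost=60, card=60
  {CD}: card=2250; try (C,hash)→1020, (D,merge)→1830, (C,merge)→1920, (D,hash)→2520, (D,nl_idx)→2790, (C,nl_idx)→3300 …(+2); best=1020 via (C,hash)
  {BD}: card=180; try (D,nl_idx)→720, (B,hash)→1020, (D,merge)→1830, (B,merge)→1920, (D,hash)→2520, (D,nl)→9060 …(+1); best=720 via (D,nl_idx)
  {BCD}: card=2700; try (C,hash)→1620, (C,merge)→2760, (B,hash)→3990, (C,nl_idx)→4500, (C,nl)→11520, (B,merge)→30690 …(+1); best=1620 via (C,hash)

1620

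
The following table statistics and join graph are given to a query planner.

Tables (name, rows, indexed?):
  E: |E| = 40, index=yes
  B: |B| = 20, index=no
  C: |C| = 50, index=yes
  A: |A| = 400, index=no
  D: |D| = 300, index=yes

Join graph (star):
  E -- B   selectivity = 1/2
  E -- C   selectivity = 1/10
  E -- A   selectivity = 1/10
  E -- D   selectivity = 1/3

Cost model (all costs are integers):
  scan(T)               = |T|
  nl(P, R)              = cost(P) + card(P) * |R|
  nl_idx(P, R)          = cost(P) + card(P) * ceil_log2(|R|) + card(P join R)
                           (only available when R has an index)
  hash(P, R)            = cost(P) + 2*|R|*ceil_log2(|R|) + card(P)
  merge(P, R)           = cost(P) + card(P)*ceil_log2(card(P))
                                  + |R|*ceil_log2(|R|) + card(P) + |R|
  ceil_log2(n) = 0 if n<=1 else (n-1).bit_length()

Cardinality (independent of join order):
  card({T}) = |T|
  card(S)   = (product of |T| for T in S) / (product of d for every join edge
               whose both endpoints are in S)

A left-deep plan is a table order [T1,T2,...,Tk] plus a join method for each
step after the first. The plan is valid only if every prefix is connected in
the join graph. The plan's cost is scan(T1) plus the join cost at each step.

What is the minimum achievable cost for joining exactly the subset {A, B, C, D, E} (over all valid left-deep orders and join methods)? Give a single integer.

95480

Selinger DP over subsets of {A,B,C,D,E}:
  {E}: scan cost=40, card=40
  {B}: scan cost=20, card=20
  {C}: scan cost=50, card=50
  {A}: scan cost=400, card=400
  {D}: scan cost=300, card=300
  {BE}: card=400; try (B,hash)→280, (E,merge)→420, (B,merge)→440, (E,hash)→520, (E,nl_idx)→540, (E,nl)→820 …(+1); best=280 via (B,hash)
  {CE}: card=200; try (C,nl_idx)→480, (E,nl_idx)→550, (E,hash)→580, (C,merge)→670, (E,merge)→680, (C,hash)→680 …(+2); best=480 via (C,nl_idx)
  {AE}: card=1600; try (E,hash)→1280, (A,merge)→4320, (E,nl_idx)→4400, (E,merge)→4680, (A,hash)→7280, (A,nl)→16040 …(+1); best=1280 via (E,hash)
  {DE}: card=4000; try (E,hash)→1080, (D,merge)→3320, (E,merge)→3580, (D,nl_idx)→4400, (D,hash)→5480, (E,nl_idx)→6100 …(+2); best=1080 via (E,hash)
  {BCE}: card=2000; try (B,hash)→880, (C,hash)→1280, (B,merge)→2400, (B,nl)→4480, (C,merge)→4630, (C,nl_idx)→4680 …(+1); best=880 via (B,hash)
  {ABE}: card=16000; try (B,hash)→3080, (A,hash)→7880, (A,merge)→8280, (B,merge)→20600, (B,nl)→33280, (A,nl)→160280; best=3080 via (B,hash)
  {BDE}: card=40000; try (B,hash)→5280, (D,hash)→6080, (D,merge)→7280, (D,nl_idx)→43880, (B,merge)→53200, (B,nl)→81080 …(+1); best=5280 via (B,hash)
  {ACE}: card=8000; try (C,hash)→3480, (A,merge)→6280, (A,hash)→7880, (C,nl_idx)→18880, (C,merge)→20830, (A,nl)→80480 …(+1); best=3480 via (C,hash)
  {CDE}: card=20000; try (D,merge)→5280, (C,hash)→5680, (D,hash)→6080, (D,nl_idx)→22280, (C,nl_idx)→45080, (C,merge)→53430 …(+2); best=5280 via (D,merge)
  {ADE}: card=160000; try (D,hash)→8280, (A,hash)→12280, (D,merge)→23480, (A,merge)→57080, (D,nl_idx)→175680, (D,nl)→481280 …(+1); best=8280 via (D,hash)
  {ABCE}: card=80000; try (A,hash)→10080, (B,hash)→11680, (C,hash)→19680, (A,merge)→28880, (B,merge)→115600, (B,nl)→163480 …(+4); best=10080 via (A,hash)
  {BCDE}: card=200000; try (D,hash)→8280, (B,hash)→25480, (D,merge)→27880, (C,hash)→45880, (D,nl_idx)→218880, (B,merge)→325400 …(+5); best=8280 via (D,hash)
  {ABDE}: card=1600000; try (D,hash)→24480, (A,hash)→52480, (B,hash)→168480, (D,merge)→246080, (A,merge)→689280, (D,nl_idx)→1747080 …(+4); best=24480 via (D,hash)
  {ACDE}: card=800000; try (D,hash)→16880, (A,hash)→32480, (D,merge)→118480, (C,hash)→168880, (A,merge)→329280, (D,nl_idx)→875480 …(+5); best=16880 via (D,hash)
  {ABCDE}: card=8000000; try (D,hash)→95480, (A,hash)→215480, (B,hash)→817080, (D,merge)→1453080, (C,hash)→1625080, (A,merge)→3812280 …(+8); best=95480 via (D,hash)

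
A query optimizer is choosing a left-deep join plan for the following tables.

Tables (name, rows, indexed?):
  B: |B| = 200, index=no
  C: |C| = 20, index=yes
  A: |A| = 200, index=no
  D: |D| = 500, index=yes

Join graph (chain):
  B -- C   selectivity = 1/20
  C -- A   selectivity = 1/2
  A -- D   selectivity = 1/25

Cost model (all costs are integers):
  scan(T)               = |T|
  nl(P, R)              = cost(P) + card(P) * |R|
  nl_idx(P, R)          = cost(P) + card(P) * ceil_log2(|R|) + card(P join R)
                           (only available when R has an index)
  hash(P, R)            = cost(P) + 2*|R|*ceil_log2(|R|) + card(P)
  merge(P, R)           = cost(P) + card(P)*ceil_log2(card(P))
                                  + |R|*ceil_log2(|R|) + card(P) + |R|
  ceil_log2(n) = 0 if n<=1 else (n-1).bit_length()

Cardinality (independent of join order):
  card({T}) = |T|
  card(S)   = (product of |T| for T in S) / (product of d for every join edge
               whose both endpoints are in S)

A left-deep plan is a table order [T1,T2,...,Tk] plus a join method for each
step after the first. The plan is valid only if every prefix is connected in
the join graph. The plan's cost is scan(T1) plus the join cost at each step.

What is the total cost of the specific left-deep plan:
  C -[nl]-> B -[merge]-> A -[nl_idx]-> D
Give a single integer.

587620

step 1: scan C: cost=20, card=20
step 2: join B via nl
    card(P join B) = 20*200/(20) = 200
    cost = 20 + 20*200 = 4020
step 3: join A via merge
    card(P join A) = 200*200/(2) = 20000
    cost = 4020 + 200*8 + 200*8 + 200 + 200 = 7620
step 4: join D via nl_idx
    card(P join D) = 20000*500/(25) = 400000
    cost = 7620 + 20000*9 + 400000 = 587620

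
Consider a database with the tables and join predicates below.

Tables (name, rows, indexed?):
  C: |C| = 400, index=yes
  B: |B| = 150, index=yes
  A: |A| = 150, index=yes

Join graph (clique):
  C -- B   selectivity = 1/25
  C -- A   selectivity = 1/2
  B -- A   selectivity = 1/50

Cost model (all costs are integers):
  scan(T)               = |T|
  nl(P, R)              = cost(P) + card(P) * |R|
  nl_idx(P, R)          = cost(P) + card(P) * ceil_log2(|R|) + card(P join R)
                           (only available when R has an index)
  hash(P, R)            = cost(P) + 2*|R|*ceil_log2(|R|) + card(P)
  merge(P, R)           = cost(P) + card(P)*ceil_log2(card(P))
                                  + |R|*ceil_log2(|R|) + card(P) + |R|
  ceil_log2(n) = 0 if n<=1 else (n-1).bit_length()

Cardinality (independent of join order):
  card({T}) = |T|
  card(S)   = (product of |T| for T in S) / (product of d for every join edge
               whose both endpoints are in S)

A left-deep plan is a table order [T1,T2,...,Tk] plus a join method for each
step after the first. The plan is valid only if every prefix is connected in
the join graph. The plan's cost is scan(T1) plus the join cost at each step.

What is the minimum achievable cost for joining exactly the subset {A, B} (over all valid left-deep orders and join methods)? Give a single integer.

Selinger DP over subsets of {A,B}:
  {B}: scan cost=150, card=150
  {A}: scan cost=150, card=150
  {AB}: card=450; try (B,nl_idx)→1800, (A,nl_idx)→1800, (B,hash)→2700, (A,hash)→2700, (B,merge)→2850, (A,merge)→2850 …(+2); best=1800 via (B,nl_idx)

1800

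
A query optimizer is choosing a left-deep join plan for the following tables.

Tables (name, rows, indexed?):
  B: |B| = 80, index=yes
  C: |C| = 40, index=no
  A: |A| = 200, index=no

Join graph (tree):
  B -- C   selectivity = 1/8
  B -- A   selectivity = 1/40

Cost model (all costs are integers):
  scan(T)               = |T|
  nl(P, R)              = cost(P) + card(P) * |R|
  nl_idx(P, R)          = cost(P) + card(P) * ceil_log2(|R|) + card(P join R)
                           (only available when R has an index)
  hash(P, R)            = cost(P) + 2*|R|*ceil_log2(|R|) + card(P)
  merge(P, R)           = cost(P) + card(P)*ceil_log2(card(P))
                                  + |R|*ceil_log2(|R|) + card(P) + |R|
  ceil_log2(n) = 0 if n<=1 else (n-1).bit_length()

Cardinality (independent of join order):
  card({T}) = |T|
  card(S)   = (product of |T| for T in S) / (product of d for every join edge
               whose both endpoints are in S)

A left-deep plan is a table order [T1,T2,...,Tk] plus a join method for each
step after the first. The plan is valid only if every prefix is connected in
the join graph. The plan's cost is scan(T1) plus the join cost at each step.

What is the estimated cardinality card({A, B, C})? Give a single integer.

Tables in S: A(200), B(80), C(40)
Edges inside S: B-C(d=8), B-A(d=40)
numerator = 200 * 80 * 40 = 640000
denominator = 8 * 40 = 320
card(S) = 640000 / 320 = 2000

2000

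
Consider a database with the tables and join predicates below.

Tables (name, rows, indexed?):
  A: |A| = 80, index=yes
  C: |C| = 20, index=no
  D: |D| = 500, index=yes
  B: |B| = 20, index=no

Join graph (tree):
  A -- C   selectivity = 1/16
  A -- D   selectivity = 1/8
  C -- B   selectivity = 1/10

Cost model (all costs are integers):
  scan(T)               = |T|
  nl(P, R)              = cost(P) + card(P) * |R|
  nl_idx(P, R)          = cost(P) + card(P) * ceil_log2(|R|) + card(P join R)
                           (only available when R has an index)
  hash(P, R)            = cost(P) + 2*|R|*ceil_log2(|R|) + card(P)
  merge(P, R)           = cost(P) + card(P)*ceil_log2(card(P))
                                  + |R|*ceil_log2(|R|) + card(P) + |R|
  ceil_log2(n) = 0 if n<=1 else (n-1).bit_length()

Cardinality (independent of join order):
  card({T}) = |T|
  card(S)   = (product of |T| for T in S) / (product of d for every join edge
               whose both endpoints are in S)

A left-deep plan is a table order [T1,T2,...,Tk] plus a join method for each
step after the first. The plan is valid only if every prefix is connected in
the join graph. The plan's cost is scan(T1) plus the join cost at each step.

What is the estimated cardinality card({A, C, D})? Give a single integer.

6250

Tables in S: A(80), C(20), D(500)
Edges inside S: A-C(d=16), A-D(d=8)
numerator = 80 * 20 * 500 = 800000
denominator = 16 * 8 = 128
card(S) = 800000 / 128 = 6250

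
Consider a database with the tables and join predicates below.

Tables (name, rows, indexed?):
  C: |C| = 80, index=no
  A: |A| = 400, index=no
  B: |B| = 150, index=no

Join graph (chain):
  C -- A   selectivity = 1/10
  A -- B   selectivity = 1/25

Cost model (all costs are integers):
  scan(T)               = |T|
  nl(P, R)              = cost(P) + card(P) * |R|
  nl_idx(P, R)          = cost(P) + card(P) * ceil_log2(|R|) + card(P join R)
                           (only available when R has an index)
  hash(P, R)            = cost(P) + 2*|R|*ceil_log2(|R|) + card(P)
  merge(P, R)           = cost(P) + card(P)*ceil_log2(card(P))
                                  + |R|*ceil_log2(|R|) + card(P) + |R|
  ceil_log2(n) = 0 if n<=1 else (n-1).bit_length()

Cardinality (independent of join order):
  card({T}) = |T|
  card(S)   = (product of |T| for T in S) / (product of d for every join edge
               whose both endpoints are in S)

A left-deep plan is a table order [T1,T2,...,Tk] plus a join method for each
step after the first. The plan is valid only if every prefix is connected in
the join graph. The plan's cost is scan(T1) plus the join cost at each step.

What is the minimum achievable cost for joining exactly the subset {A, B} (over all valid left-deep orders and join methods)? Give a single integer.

3200

Selinger DP over subsets of {A,B}:
  {A}: scan cost=400, card=400
  {B}: scan cost=150, card=150
  {AB}: card=2400; try (B,hash)→3200, (A,merge)→5500, (B,merge)→5750, (A,hash)→7500, (A,nl)→60150, (B,nl)→60400; best=3200 via (B,hash)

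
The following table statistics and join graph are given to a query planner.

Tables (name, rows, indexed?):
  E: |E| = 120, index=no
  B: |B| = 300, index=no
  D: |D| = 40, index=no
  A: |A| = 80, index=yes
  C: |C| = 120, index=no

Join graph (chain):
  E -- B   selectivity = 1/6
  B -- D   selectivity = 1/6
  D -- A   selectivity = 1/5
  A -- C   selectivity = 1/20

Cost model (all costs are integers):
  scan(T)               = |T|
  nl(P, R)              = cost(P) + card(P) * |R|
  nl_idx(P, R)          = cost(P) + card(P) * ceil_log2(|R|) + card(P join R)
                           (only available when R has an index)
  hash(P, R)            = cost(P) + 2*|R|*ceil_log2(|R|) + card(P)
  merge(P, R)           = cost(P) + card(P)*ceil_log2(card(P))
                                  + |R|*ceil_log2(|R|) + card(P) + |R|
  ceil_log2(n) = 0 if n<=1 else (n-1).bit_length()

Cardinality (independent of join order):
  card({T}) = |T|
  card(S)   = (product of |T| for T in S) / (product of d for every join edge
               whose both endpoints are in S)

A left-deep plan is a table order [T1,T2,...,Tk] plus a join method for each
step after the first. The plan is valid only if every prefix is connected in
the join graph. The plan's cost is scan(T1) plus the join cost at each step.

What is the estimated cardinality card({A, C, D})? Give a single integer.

Tables in S: A(80), C(120), D(40)
Edges inside S: D-A(d=5), A-C(d=20)
numerator = 80 * 120 * 40 = 384000
denominator = 5 * 20 = 100
card(S) = 384000 / 100 = 3840

3840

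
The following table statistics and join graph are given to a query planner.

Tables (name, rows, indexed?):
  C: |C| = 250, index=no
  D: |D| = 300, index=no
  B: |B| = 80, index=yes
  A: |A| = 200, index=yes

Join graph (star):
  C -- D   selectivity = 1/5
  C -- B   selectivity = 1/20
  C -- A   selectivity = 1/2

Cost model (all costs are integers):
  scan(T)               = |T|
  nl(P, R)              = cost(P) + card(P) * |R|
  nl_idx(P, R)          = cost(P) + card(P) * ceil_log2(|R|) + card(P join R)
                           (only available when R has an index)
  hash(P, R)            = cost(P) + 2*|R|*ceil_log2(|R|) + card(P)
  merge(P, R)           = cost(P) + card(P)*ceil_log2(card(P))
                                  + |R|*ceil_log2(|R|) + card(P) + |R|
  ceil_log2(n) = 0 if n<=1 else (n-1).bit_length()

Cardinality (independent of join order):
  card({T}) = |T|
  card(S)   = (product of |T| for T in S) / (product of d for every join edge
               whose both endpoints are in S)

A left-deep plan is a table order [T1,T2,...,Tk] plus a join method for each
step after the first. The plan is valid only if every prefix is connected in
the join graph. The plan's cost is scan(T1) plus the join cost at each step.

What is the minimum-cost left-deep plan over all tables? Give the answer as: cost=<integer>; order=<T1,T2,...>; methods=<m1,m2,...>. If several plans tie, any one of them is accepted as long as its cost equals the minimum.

Selinger DP (subsets sized 1..n):
  {C}: scan cost=250, card=250
  {D}: scan cost=300, card=300
  {B}: scan cost=80, card=80
  {A}: scan cost=200, card=200
  {CD}: card=15000; try (C,hash)→4600, (D,merge)→5500, (C,merge)→5550, (D,hash)→5900, (D,nl)→75250, (C,nl)→75300; best=4600 via (C,hash)
  {BC}: card=1000; try (B,hash)→1620, (C,merge)→2970, (B,nl_idx)→3000, (B,merge)→3140, (C,hash)→4160, (C,nl)→20080 …(+1); best=1620 via (B,hash)
  {AC}: card=25000; try (A,hash)→3700, (C,merge)→4250, (A,merge)→4300, (C,hash)→4400, (A,nl_idx)→27250, (C,nl)→50200 …(+1); best=3700 via (A,hash)
  {BCD}: card=60000; try (D,hash)→8020, (D,merge)→15620, (B,hash)→20720, (B,nl_idx)→169600, (B,merge)→230240, (D,nl)→301620 …(+1); best=8020 via (D,hash)
  {ACD}: card=1500000; try (A,hash)→22800, (D,hash)→34100, (A,merge)→231400, (D,merge)→406700, (A,nl_idx)→1624600, (A,nl)→3004600 …(+1); best=22800 via (A,hash)
  {ABC}: card=100000; try (A,hash)→5820, (A,merge)→14420, (B,hash)→29820, (A,nl_idx)→109620, (A,nl)→201620, (B,nl_idx)→278700 …(+2); best=5820 via (A,hash)
  {ABCD}: card=6000000; try (A,hash)→71220, (D,hash)→111220, (A,merge)→1029820, (B,hash)→1523920, (D,merge)→1808820, (A,nl_idx)→6488020 …(+5); best=71220 via (A,hash)

cost=71220; order=C,B,D,A; methods=hash,hash,hash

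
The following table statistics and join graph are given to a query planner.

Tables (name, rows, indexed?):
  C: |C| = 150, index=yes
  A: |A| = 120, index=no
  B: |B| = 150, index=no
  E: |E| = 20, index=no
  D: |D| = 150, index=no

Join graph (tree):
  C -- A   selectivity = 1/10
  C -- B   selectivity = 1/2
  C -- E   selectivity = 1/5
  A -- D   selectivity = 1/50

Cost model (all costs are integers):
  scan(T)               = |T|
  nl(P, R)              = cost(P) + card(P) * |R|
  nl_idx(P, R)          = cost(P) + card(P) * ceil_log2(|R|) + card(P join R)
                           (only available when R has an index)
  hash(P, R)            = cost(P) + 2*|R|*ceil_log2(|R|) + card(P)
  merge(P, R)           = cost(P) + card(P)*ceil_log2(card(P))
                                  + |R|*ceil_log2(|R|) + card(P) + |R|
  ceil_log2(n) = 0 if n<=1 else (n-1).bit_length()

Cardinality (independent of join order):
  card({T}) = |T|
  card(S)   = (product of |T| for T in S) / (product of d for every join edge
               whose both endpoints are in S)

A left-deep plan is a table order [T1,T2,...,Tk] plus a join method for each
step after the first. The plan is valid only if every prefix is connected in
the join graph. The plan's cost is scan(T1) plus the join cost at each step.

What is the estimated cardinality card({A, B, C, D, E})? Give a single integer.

Tables in S: A(120), B(150), C(150), D(150), E(20)
Edges inside S: C-A(d=10), C-B(d=2), C-E(d=5), A-D(d=50)
numerator = 120 * 150 * 150 * 150 * 20 = 8100000000
denominator = 10 * 2 * 5 * 50 = 5000
card(S) = 8100000000 / 5000 = 1620000

1620000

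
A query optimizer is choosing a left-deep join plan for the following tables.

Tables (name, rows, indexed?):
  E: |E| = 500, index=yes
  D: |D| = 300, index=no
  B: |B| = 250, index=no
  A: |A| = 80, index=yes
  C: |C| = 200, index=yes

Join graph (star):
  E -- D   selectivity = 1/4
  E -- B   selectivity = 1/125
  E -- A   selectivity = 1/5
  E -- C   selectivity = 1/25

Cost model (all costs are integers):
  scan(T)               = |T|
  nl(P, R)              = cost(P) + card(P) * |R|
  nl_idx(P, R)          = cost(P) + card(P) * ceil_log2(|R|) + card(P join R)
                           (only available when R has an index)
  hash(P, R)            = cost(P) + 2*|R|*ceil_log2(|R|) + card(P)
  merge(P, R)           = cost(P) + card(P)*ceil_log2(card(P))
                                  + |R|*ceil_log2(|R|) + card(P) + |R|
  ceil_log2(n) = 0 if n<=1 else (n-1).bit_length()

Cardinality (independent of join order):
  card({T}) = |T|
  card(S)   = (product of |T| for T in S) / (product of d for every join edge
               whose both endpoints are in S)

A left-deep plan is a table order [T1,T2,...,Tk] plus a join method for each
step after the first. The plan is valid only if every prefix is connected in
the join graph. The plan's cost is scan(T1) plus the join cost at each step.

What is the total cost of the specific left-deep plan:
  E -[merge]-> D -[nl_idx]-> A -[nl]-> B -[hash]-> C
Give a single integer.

152074200

step 1: scan E: cost=500, card=500
step 2: join D via merge
    card(P join D) = 500*300/(4) = 37500
    cost = 500 + 500*9 + 300*9 + 500 + 300 = 8500
step 3: join A via nl_idx
    card(P join A) = 37500*80/(5) = 600000
    cost = 8500 + 37500*7 + 600000 = 871000
step 4: join B via nl
    card(P join B) = 600000*250/(125) = 1200000
    cost = 871000 + 600000*250 = 150871000
step 5: join C via hash
    card(P join C) = 1200000*200/(25) = 9600000
    cost = 150871000 + 2*200*8 + 1200000 = 152074200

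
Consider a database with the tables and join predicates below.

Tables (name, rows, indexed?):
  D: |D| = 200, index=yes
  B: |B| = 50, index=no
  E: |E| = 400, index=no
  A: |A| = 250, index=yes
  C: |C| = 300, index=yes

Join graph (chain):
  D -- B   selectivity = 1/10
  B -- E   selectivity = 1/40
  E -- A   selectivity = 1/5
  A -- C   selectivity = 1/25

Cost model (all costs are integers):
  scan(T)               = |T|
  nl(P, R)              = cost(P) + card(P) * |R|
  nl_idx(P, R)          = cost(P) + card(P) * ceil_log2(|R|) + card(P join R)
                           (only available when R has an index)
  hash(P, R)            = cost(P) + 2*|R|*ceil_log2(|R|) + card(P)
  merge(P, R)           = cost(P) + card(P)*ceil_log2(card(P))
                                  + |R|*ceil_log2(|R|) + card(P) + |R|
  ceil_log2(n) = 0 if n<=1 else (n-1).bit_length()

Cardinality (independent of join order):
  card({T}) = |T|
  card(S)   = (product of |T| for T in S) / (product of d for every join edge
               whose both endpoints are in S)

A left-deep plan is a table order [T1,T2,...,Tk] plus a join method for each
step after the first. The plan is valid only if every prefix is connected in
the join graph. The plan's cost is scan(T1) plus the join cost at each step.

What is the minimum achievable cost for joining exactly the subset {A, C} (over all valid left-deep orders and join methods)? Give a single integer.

Selinger DP over subsets of {A,C}:
  {A}: scan cost=250, card=250
  {C}: scan cost=300, card=300
  {AC}: card=3000; try (A,hash)→4600, (C,merge)→5500, (C,nl_idx)→5500, (A,merge)→5550, (A,nl_idx)→5700, (C,hash)→5900 …(+2); best=4600 via (A,hash)

4600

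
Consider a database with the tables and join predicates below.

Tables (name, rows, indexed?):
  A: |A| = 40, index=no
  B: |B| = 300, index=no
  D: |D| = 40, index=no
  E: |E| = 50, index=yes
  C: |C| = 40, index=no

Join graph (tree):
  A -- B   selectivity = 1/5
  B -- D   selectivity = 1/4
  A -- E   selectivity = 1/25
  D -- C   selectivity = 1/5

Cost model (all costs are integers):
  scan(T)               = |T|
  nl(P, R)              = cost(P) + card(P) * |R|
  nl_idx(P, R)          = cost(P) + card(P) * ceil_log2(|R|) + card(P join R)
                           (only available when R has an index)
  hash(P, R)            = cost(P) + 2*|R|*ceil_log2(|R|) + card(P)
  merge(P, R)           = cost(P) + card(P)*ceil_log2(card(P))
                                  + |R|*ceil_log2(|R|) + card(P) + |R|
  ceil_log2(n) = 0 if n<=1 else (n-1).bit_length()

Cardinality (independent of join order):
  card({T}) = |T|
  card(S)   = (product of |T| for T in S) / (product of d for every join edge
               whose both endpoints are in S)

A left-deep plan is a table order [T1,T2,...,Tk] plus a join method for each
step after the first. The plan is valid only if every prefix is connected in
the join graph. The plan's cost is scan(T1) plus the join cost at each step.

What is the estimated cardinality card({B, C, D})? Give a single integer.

24000

Tables in S: B(300), C(40), D(40)
Edges inside S: B-D(d=4), D-C(d=5)
numerator = 300 * 40 * 40 = 480000
denominator = 4 * 5 = 20
card(S) = 480000 / 20 = 24000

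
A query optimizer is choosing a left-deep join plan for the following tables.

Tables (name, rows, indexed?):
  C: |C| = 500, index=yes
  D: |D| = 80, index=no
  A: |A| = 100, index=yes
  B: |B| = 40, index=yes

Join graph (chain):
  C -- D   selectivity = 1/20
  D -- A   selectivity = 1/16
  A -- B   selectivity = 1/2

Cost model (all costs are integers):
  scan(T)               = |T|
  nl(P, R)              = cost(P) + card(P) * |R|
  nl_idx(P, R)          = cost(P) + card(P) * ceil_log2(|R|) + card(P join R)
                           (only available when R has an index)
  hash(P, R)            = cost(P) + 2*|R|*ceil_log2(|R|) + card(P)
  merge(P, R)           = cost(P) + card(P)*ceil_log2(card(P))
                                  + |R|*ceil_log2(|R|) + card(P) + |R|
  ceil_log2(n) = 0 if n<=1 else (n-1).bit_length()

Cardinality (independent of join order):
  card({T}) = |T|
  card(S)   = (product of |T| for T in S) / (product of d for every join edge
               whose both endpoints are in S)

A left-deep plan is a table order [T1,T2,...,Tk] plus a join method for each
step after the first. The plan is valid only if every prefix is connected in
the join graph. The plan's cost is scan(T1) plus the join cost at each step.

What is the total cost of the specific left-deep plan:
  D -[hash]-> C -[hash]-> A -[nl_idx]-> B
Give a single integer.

step 1: scan D: cost=80, card=80
step 2: join C via hash
    card(P join C) = 80*500/(20) = 2000
    cost = 80 + 2*500*9 + 80 = 9160
step 3: join A via hash
    card(P join A) = 2000*100/(16) = 12500
    cost = 9160 + 2*100*7 + 2000 = 12560
step 4: join B via nl_idx
    card(P join B) = 12500*40/(2) = 250000
    cost = 12560 + 12500*6 + 250000 = 337560

337560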